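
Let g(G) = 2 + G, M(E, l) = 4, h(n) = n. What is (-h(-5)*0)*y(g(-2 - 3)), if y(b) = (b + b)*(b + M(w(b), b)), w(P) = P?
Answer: 0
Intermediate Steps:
y(b) = 2*b*(4 + b) (y(b) = (b + b)*(b + 4) = (2*b)*(4 + b) = 2*b*(4 + b))
(-h(-5)*0)*y(g(-2 - 3)) = (-1*(-5)*0)*(2*(2 + (-2 - 3))*(4 + (2 + (-2 - 3)))) = (5*0)*(2*(2 - 5)*(4 + (2 - 5))) = 0*(2*(-3)*(4 - 3)) = 0*(2*(-3)*1) = 0*(-6) = 0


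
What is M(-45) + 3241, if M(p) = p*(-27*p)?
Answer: -51434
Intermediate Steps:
M(p) = -27*p**2
M(-45) + 3241 = -27*(-45)**2 + 3241 = -27*2025 + 3241 = -54675 + 3241 = -51434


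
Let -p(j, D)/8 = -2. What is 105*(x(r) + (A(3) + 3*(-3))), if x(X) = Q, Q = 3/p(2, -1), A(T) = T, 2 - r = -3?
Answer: -9765/16 ≈ -610.31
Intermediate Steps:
r = 5 (r = 2 - 1*(-3) = 2 + 3 = 5)
p(j, D) = 16 (p(j, D) = -8*(-2) = 16)
Q = 3/16 ≈ 0.18750
x(X) = 3/16
105*(x(r) + (A(3) + 3*(-3))) = 105*(3/16 + (3 + 3*(-3))) = 105*(3/16 + (3 - 9)) = 105*(3/16 - 6) = 105*(-93/16) = -9765/16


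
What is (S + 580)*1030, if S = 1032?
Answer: 1660360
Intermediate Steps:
(S + 580)*1030 = (1032 + 580)*1030 = 1612*1030 = 1660360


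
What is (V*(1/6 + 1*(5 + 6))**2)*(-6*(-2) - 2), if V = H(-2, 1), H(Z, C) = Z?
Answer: -22445/9 ≈ -2493.9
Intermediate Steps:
V = -2
(V*(1/6 + 1*(5 + 6))**2)*(-6*(-2) - 2) = (-2*(1/6 + 1*(5 + 6))**2)*(-6*(-2) - 2) = (-2*(1*(1/6) + 1*11)**2)*(12 - 2) = -2*(1/6 + 11)**2*10 = -2*(67/6)**2*10 = -2*4489/36*10 = -4489/18*10 = -22445/9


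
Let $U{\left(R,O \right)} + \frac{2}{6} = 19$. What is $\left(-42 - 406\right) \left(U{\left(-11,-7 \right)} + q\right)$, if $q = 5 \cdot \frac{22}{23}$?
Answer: $- \frac{724864}{69} \approx -10505.0$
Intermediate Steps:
$U{\left(R,O \right)} = \frac{56}{3}$ ($U{\left(R,O \right)} = - \frac{1}{3} + 19 = \frac{56}{3}$)
$q = \frac{110}{23}$ ($q = 5 \cdot 22 \cdot \frac{1}{23} = 5 \cdot \frac{22}{23} = \frac{110}{23} \approx 4.7826$)
$\left(-42 - 406\right) \left(U{\left(-11,-7 \right)} + q\right) = \left(-42 - 406\right) \left(\frac{56}{3} + \frac{110}{23}\right) = \left(-448\right) \frac{1618}{69} = - \frac{724864}{69}$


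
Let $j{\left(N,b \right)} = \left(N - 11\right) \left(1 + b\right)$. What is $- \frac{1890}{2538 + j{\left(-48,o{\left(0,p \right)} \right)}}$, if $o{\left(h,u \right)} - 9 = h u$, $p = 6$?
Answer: $- \frac{945}{974} \approx -0.97023$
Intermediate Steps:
$o{\left(h,u \right)} = 9 + h u$
$j{\left(N,b \right)} = \left(1 + b\right) \left(-11 + N\right)$ ($j{\left(N,b \right)} = \left(-11 + N\right) \left(1 + b\right) = \left(1 + b\right) \left(-11 + N\right)$)
$- \frac{1890}{2538 + j{\left(-48,o{\left(0,p \right)} \right)}} = - \frac{1890}{2538 - \left(59 + 59 \left(9 + 0 \cdot 6\right)\right)} = - \frac{1890}{2538 - \left(59 + 59 \left(9 + 0\right)\right)} = - \frac{1890}{2538 - 590} = - \frac{1890}{1948} = \left(-1890\right) \frac{1}{1948} = - \frac{945}{974}$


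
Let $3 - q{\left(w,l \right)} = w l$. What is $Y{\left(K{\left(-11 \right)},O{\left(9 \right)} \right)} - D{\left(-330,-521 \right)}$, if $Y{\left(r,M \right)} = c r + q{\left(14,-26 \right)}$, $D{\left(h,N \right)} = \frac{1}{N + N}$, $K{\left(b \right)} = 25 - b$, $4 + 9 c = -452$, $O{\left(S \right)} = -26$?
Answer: $- \frac{1518193}{1042} \approx -1457.0$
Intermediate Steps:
$c = - \frac{152}{3}$ ($c = - \frac{4}{9} + \frac{1}{9} \left(-452\right) = - \frac{4}{9} - \frac{452}{9} = - \frac{152}{3} \approx -50.667$)
$D{\left(h,N \right)} = \frac{1}{2 N}$
$q{\left(w,l \right)} = 3 - l w$ ($q{\left(w,l \right)} = 3 - w l = 3 - l w$)
$Y{\left(r,M \right)} = 367 - \frac{152 r}{3}$ ($Y{\left(r,M \right)} = - \frac{152 r}{3} - \left(-3 - 364\right) = - \frac{152 r}{3} + \left(3 + 364\right) = - \frac{152 r}{3} + 367 = 367 - \frac{152 r}{3}$)
$Y{\left(K{\left(-11 \right)},O{\left(9 \right)} \right)} - D{\left(-330,-521 \right)} = \left(367 - \frac{152 \left(25 - -11\right)}{3}\right) - \frac{1}{2 \left(-521\right)} = \left(367 - \frac{152 \left(25 + 11\right)}{3}\right) - \frac{1}{2} \left(- \frac{1}{521}\right) = \left(367 - 1824\right) - - \frac{1}{1042} = \left(367 - 1824\right) + \frac{1}{1042} = -1457 + \frac{1}{1042} = - \frac{1518193}{1042}$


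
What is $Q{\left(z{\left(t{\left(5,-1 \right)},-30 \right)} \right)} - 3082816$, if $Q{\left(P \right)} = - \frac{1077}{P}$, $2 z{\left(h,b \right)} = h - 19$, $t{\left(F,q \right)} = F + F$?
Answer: $- \frac{9247730}{3} \approx -3.0826 \cdot 10^{6}$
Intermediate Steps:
$t{\left(F,q \right)} = 2 F$
$z{\left(h,b \right)} = - \frac{19}{2} + \frac{h}{2}$ ($z{\left(h,b \right)} = \frac{h - 19}{2} = \frac{-19 + h}{2} = - \frac{19}{2} + \frac{h}{2}$)
$Q{\left(z{\left(t{\left(5,-1 \right)},-30 \right)} \right)} - 3082816 = - \frac{1077}{- \frac{19}{2} + \frac{2 \cdot 5}{2}} - 3082816 = - \frac{1077}{- \frac{19}{2} + \frac{1}{2} \cdot 10} - 3082816 = - \frac{1077}{- \frac{19}{2} + 5} - 3082816 = - \frac{1077}{- \frac{9}{2}} - 3082816 = \left(-1077\right) \left(- \frac{2}{9}\right) - 3082816 = \frac{718}{3} - 3082816 = - \frac{9247730}{3}$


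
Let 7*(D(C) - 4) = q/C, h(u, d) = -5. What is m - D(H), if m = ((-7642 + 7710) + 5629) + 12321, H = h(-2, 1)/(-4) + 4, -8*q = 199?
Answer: 5296315/294 ≈ 18015.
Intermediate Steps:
q = -199/8 (q = -⅛*199 = -199/8 ≈ -24.875)
H = 21/4 (H = -5/(-4) + 4 = -¼*(-5) + 4 = 5/4 + 4 = 21/4 ≈ 5.2500)
D(C) = 4 - 199/(56*C) (D(C) = 4 + (-199/(8*C))/7 = 4 - 199/(56*C))
m = 18018 (m = (68 + 5629) + 12321 = 5697 + 12321 = 18018)
m - D(H) = 18018 - (4 - 199/(56*21/4)) = 18018 - (4 - 199/56*4/21) = 18018 - (4 - 199/294) = 18018 - 1*977/294 = 18018 - 977/294 = 5296315/294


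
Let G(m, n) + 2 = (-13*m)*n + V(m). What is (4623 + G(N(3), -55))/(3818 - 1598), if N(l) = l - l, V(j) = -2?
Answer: 4619/2220 ≈ 2.0806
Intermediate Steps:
N(l) = 0
G(m, n) = -4 - 13*m*n (G(m, n) = -2 + ((-13*m)*n - 2) = -2 + (-13*m*n - 2) = -2 + (-2 - 13*m*n) = -4 - 13*m*n)
(4623 + G(N(3), -55))/(3818 - 1598) = (4623 + (-4 - 13*0*(-55)))/(3818 - 1598) = (4623 + (-4 + 0))/2220 = (4623 - 4)*(1/2220) = 4619*(1/2220) = 4619/2220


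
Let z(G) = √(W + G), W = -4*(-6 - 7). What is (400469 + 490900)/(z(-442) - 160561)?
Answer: -143119098009/25779835111 - 891369*I*√390/25779835111 ≈ -5.5516 - 0.00068283*I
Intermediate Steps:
W = 52 (W = -4*(-13) = 52)
z(G) = √(52 + G)
(400469 + 490900)/(z(-442) - 160561) = (400469 + 490900)/(√(52 - 442) - 160561) = 891369/(√(-390) - 160561) = 891369/(I*√390 - 160561) = 891369/(-160561 + I*√390)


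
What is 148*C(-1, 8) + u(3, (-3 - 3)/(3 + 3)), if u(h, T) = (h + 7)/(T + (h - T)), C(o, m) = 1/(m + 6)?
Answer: 292/21 ≈ 13.905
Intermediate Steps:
C(o, m) = 1/(6 + m)
u(h, T) = (7 + h)/h
148*C(-1, 8) + u(3, (-3 - 3)/(3 + 3)) = 148/(6 + 8) + (7 + 3)/3 = 148/14 + (⅓)*10 = 148*(1/14) + 10/3 = 74/7 + 10/3 = 292/21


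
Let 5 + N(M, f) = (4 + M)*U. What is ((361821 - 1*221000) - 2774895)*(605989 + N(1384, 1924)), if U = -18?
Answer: -1530396994000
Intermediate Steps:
N(M, f) = -77 - 18*M (N(M, f) = -5 + (4 + M)*(-18) = -5 + (-72 - 18*M) = -77 - 18*M)
((361821 - 1*221000) - 2774895)*(605989 + N(1384, 1924)) = ((361821 - 1*221000) - 2774895)*(605989 + (-77 - 18*1384)) = ((361821 - 221000) - 2774895)*(605989 + (-77 - 24912)) = (140821 - 2774895)*(605989 - 24989) = -2634074*581000 = -1530396994000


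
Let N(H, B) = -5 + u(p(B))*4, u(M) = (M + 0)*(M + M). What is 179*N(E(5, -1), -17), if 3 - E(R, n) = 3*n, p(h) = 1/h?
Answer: -257223/289 ≈ -890.04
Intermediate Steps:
E(R, n) = 3 - 3*n
u(M) = 2*M² (u(M) = M*(2*M) = 2*M²)
N(H, B) = -5 + 8/B² (N(H, B) = -5 + (2*(1/B)²)*4 = -5 + (2/B²)*4 = -5 + 8/B²)
179*N(E(5, -1), -17) = 179*(-5 + 8/(-17)²) = 179*(-5 + 8*(1/289)) = 179*(-5 + 8/289) = 179*(-1437/289) = -257223/289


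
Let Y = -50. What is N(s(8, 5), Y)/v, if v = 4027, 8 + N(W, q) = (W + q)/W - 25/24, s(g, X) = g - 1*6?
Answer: -793/96648 ≈ -0.0082050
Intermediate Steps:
s(g, X) = -6 + g (s(g, X) = g - 6 = -6 + g)
N(W, q) = -217/24 + (W + q)/W (N(W, q) = -8 + ((W + q)/W - 25/24) = -8 + (-25/24 + (W + q)/W) = -217/24 + (W + q)/W)
N(s(8, 5), Y)/v = (-193/24 - 50/(-6 + 8))/4027 = (-193/24 - 50/2)*(1/4027) = (-193/24 - 50*½)*(1/4027) = (-193/24 - 25)*(1/4027) = -793/24*1/4027 = -793/96648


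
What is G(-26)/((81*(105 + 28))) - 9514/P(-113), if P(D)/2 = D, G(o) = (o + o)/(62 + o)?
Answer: 461222980/10956141 ≈ 42.097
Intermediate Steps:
G(o) = 2*o/(62 + o) (G(o) = (2*o)/(62 + o) = 2*o/(62 + o))
P(D) = 2*D
G(-26)/((81*(105 + 28))) - 9514/P(-113) = (2*(-26)/(62 - 26))/((81*(105 + 28))) - 9514/(2*(-113)) = (2*(-26)/36)/((81*133)) - 9514/(-226) = (2*(-26)*(1/36))/10773 - 9514*(-1/226) = -13/9*1/10773 + 4757/113 = -13/96957 + 4757/113 = 461222980/10956141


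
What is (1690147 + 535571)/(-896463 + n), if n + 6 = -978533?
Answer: -1112859/937501 ≈ -1.1870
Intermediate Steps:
n = -978539 (n = -6 - 978533 = -978539)
(1690147 + 535571)/(-896463 + n) = (1690147 + 535571)/(-896463 - 978539) = 2225718/(-1875002) = 2225718*(-1/1875002) = -1112859/937501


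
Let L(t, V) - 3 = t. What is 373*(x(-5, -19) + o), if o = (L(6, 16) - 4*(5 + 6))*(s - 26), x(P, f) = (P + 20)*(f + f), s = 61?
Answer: -669535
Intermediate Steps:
L(t, V) = 3 + t
x(P, f) = 2*f*(20 + P) (x(P, f) = (20 + P)*(2*f) = 2*f*(20 + P))
o = -1225 (o = ((3 + 6) - 4*(5 + 6))*(61 - 26) = (9 - 4*11)*35 = (9 - 44)*35 = -35*35 = -1225)
373*(x(-5, -19) + o) = 373*(2*(-19)*(20 - 5) - 1225) = 373*(2*(-19)*15 - 1225) = 373*(-570 - 1225) = 373*(-1795) = -669535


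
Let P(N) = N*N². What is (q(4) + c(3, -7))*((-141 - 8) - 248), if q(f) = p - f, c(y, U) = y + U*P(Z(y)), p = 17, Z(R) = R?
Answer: 68681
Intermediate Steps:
P(N) = N³
c(y, U) = y + U*y³
q(f) = 17 - f
(q(4) + c(3, -7))*((-141 - 8) - 248) = ((17 - 1*4) + (3 - 7*3³))*((-141 - 8) - 248) = ((17 - 4) + (3 - 7*27))*(-149 - 248) = (13 + (3 - 189))*(-397) = (13 - 186)*(-397) = -173*(-397) = 68681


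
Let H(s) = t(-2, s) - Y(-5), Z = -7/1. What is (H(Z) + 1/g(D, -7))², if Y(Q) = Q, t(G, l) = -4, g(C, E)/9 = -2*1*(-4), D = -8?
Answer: 5329/5184 ≈ 1.0280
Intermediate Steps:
g(C, E) = 72 (g(C, E) = 9*(-2*1*(-4)) = 9*(-2*(-4)) = 9*8 = 72)
Z = -7 (Z = -7*1 = -7)
H(s) = 1 (H(s) = -4 - 1*(-5) = -4 + 5 = 1)
(H(Z) + 1/g(D, -7))² = (1 + 1/72)² = (73/72)² = 5329/5184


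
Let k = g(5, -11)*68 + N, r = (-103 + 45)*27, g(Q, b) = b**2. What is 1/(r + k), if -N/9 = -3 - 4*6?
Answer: 1/6905 ≈ 0.00014482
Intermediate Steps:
r = -1566 (r = -58*27 = -1566)
N = 243 (N = -9*(-3 - 4*6) = -9*(-3 - 24) = -9*(-27) = 243)
k = 8471 (k = (-11)**2*68 + 243 = 121*68 + 243 = 8228 + 243 = 8471)
1/(r + k) = 1/(-1566 + 8471) = 1/6905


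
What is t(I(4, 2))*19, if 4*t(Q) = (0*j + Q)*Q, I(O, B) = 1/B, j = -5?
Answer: 19/16 ≈ 1.1875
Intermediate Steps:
t(Q) = Q²/4 (t(Q) = ((0*(-5) + Q)*Q)/4 = ((0 + Q)*Q)/4 = (Q*Q)/4 = Q²/4)
t(I(4, 2))*19 = ((1/2)²/4)*19 = ((½)²/4)*19 = ((¼)*(¼))*19 = (1/16)*19 = 19/16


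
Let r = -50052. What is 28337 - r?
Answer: 78389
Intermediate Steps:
28337 - r = 28337 - 1*(-50052) = 28337 + 50052 = 78389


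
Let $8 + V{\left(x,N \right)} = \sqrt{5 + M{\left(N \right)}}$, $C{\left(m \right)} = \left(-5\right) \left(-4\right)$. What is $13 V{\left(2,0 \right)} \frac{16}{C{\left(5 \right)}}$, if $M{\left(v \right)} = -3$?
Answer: $- \frac{416}{5} + \frac{52 \sqrt{2}}{5} \approx -68.492$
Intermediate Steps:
$C{\left(m \right)} = 20$
$V{\left(x,N \right)} = -8 + \sqrt{2}$ ($V{\left(x,N \right)} = -8 + \sqrt{5 - 3} = -8 + \sqrt{2}$)
$13 V{\left(2,0 \right)} \frac{16}{C{\left(5 \right)}} = 13 \left(-8 + \sqrt{2}\right) \frac{16}{20} = \left(-104 + 13 \sqrt{2}\right) 16 \cdot \frac{1}{20} = \left(-104 + 13 \sqrt{2}\right) \frac{4}{5} = - \frac{416}{5} + \frac{52 \sqrt{2}}{5}$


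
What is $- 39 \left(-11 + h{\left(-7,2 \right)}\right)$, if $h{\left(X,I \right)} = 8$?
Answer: $117$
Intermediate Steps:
$- 39 \left(-11 + h{\left(-7,2 \right)}\right) = - 39 \left(-11 + 8\right) = \left(-39\right) \left(-3\right) = 117$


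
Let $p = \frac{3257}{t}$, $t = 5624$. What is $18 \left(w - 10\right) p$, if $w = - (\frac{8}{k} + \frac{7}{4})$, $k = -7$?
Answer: $- \frac{8705961}{78736} \approx -110.57$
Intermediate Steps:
$w = - \frac{17}{28}$ ($w = - (\frac{8}{-7} + \frac{7}{4}) = - (8 \left(- \frac{1}{7}\right) + 7 \cdot \frac{1}{4}) = - (- \frac{8}{7} + \frac{7}{4}) = \left(-1\right) \frac{17}{28} = - \frac{17}{28} \approx -0.60714$)
$p = \frac{3257}{5624} \approx 0.57913$
$18 \left(w - 10\right) p = 18 \left(- \frac{17}{28} - 10\right) \frac{3257}{5624} = 18 \left(- \frac{297}{28}\right) \frac{3257}{5624} = \left(- \frac{2673}{14}\right) \frac{3257}{5624} = - \frac{8705961}{78736}$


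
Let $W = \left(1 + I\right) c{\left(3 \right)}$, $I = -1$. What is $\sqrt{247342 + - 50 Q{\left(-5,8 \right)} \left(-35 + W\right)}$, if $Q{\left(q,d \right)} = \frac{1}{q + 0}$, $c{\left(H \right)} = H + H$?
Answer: $4 \sqrt{15437} \approx 496.98$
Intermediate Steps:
$c{\left(H \right)} = 2 H$
$W = 0$ ($W = \left(1 - 1\right) 2 \cdot 3 = 0 \cdot 6 = 0$)
$Q{\left(q,d \right)} = \frac{1}{q}$
$\sqrt{247342 + - 50 Q{\left(-5,8 \right)} \left(-35 + W\right)} = \sqrt{247342 + - \frac{50}{-5} \left(-35 + 0\right)} = \sqrt{247342 + \left(-50\right) \left(- \frac{1}{5}\right) \left(-35\right)} = \sqrt{247342 + 10 \left(-35\right)} = \sqrt{247342 - 350} = \sqrt{246992} = 4 \sqrt{15437}$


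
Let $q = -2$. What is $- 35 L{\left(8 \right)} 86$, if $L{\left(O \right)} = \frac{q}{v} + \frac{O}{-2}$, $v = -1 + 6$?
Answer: $13244$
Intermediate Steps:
$v = 5$
$L{\left(O \right)} = - \frac{2}{5} - \frac{O}{2}$ ($L{\left(O \right)} = - \frac{2}{5} + \frac{O}{-2} = \left(-2\right) \frac{1}{5} + O \left(- \frac{1}{2}\right) = - \frac{2}{5} - \frac{O}{2}$)
$- 35 L{\left(8 \right)} 86 = - 35 \left(- \frac{2}{5} - 4\right) 86 = \left(-35\right) \left(- \frac{22}{5}\right) 86 = 154 \cdot 86 = 13244$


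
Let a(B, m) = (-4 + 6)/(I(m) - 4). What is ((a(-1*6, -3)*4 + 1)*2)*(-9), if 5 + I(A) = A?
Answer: -6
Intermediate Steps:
I(A) = -5 + A
a(B, m) = 2/(-9 + m) (a(B, m) = (-4 + 6)/((-5 + m) - 4) = 2/(-9 + m))
((a(-1*6, -3)*4 + 1)*2)*(-9) = (((2/(-9 - 3))*4 + 1)*2)*(-9) = (((2/(-12))*4 + 1)*2)*(-9) = (((2*(-1/12))*4 + 1)*2)*(-9) = ((-1/6*4 + 1)*2)*(-9) = ((-2/3 + 1)*2)*(-9) = ((1/3)*2)*(-9) = (2/3)*(-9) = -6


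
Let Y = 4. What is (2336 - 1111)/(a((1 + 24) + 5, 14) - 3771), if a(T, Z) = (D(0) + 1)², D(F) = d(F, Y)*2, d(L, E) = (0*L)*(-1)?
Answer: -245/754 ≈ -0.32493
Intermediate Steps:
d(L, E) = 0 (d(L, E) = 0*(-1) = 0)
D(F) = 0 (D(F) = 0*2 = 0)
a(T, Z) = 1 (a(T, Z) = (0 + 1)² = 1² = 1)
(2336 - 1111)/(a((1 + 24) + 5, 14) - 3771) = (2336 - 1111)/(1 - 3771) = 1225/(-3770) = 1225*(-1/3770) = -245/754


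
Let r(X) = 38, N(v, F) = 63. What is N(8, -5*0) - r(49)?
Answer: 25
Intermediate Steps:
N(8, -5*0) - r(49) = 63 - 1*38 = 63 - 38 = 25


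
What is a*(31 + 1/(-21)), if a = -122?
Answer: -79300/21 ≈ -3776.2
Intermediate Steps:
a*(31 + 1/(-21)) = -122*(31 + 1/(-21)) = -122*(31 - 1/21) = -122*650/21 = -79300/21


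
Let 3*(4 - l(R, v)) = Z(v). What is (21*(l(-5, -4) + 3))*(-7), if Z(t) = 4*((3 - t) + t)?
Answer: -441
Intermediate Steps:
Z(t) = 12 (Z(t) = 4*3 = 12)
l(R, v) = 0 (l(R, v) = 4 - ⅓*12 = 4 - 4 = 0)
(21*(l(-5, -4) + 3))*(-7) = (21*(0 + 3))*(-7) = (21*3)*(-7) = 63*(-7) = -441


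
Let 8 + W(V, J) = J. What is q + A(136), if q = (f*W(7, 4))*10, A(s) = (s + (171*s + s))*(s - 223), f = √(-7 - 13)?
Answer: -2046936 - 80*I*√5 ≈ -2.0469e+6 - 178.89*I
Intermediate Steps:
f = 2*I*√5 (f = √(-20) = 2*I*√5 ≈ 4.4721*I)
W(V, J) = -8 + J
A(s) = 173*s*(-223 + s) (A(s) = (s + 172*s)*(-223 + s) = (173*s)*(-223 + s) = 173*s*(-223 + s))
q = -80*I*√5 (q = ((2*I*√5)*(-8 + 4))*10 = ((2*I*√5)*(-4))*10 = -8*I*√5*10 = -80*I*√5 ≈ -178.89*I)
q + A(136) = -80*I*√5 + 173*136*(-223 + 136) = -80*I*√5 + 173*136*(-87) = -80*I*√5 - 2046936 = -2046936 - 80*I*√5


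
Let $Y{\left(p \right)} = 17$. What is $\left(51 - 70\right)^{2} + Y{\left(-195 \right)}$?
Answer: $378$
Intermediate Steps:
$\left(51 - 70\right)^{2} + Y{\left(-195 \right)} = \left(51 - 70\right)^{2} + 17 = \left(-19\right)^{2} + 17 = 361 + 17 = 378$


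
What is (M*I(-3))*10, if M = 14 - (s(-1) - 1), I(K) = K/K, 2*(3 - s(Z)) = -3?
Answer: 105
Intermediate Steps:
s(Z) = 9/2 (s(Z) = 3 - ½*(-3) = 3 + 3/2 = 9/2)
I(K) = 1
M = 21/2 (M = 14 - (9/2 - 1) = 14 - 1*7/2 = 14 - 7/2 = 21/2 ≈ 10.500)
(M*I(-3))*10 = ((21/2)*1)*10 = (21/2)*10 = 105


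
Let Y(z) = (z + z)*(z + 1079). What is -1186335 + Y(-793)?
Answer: -1639931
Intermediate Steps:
Y(z) = 2*z*(1079 + z) (Y(z) = (2*z)*(1079 + z) = 2*z*(1079 + z))
-1186335 + Y(-793) = -1186335 + 2*(-793)*(1079 - 793) = -1186335 + 2*(-793)*286 = -1186335 - 453596 = -1639931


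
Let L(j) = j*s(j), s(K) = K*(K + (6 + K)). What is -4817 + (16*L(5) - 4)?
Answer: 1579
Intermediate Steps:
s(K) = K*(6 + 2*K)
L(j) = 2*j²*(3 + j) (L(j) = j*(2*j*(3 + j)) = 2*j²*(3 + j))
-4817 + (16*L(5) - 4) = -4817 + (16*(2*5²*(3 + 5)) - 4) = -4817 + (16*(2*25*8) - 4) = -4817 + (16*400 - 4) = -4817 + (6400 - 4) = -4817 + 6396 = 1579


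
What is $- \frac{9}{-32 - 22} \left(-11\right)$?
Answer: $- \frac{11}{6} \approx -1.8333$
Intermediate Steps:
$- \frac{9}{-32 - 22} \left(-11\right) = - \frac{9}{-54} \left(-11\right) = \left(-9\right) \left(- \frac{1}{54}\right) \left(-11\right) = \frac{1}{6} \left(-11\right) = - \frac{11}{6}$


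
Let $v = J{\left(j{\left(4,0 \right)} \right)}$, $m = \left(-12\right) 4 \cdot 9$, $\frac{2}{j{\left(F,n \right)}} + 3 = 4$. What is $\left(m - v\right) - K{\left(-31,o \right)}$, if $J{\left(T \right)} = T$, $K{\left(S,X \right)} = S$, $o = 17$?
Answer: $-403$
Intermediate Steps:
$j{\left(F,n \right)} = 2$ ($j{\left(F,n \right)} = \frac{2}{-3 + 4} = \frac{2}{1} = 2 \cdot 1 = 2$)
$m = -432$ ($m = \left(-48\right) 9 = -432$)
$v = 2$
$\left(m - v\right) - K{\left(-31,o \right)} = \left(-432 - 2\right) - -31 = \left(-432 - 2\right) + 31 = -434 + 31 = -403$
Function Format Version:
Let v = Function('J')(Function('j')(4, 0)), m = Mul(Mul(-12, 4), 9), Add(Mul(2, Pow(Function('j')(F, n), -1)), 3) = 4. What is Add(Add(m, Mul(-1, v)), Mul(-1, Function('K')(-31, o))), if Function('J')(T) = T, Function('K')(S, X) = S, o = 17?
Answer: -403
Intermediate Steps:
Function('j')(F, n) = 2 (Function('j')(F, n) = Mul(2, Pow(Add(-3, 4), -1)) = Mul(2, Pow(1, -1)) = Mul(2, 1) = 2)
m = -432 (m = Mul(-48, 9) = -432)
v = 2
Add(Add(m, Mul(-1, v)), Mul(-1, Function('K')(-31, o))) = Add(Add(-432, Mul(-1, 2)), Mul(-1, -31)) = Add(Add(-432, -2), 31) = Add(-434, 31) = -403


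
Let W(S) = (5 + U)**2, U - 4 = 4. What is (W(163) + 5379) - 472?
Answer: 5076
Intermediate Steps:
U = 8 (U = 4 + 4 = 8)
W(S) = 169 (W(S) = (5 + 8)**2 = 13**2 = 169)
(W(163) + 5379) - 472 = (169 + 5379) - 472 = 5548 - 472 = 5076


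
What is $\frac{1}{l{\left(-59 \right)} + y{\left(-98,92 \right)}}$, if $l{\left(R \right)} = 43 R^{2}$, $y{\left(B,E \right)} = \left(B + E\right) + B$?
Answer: $\frac{1}{149579} \approx 6.6854 \cdot 10^{-6}$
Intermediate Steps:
$y{\left(B,E \right)} = E + 2 B$
$\frac{1}{l{\left(-59 \right)} + y{\left(-98,92 \right)}} = \frac{1}{43 \left(-59\right)^{2} + \left(92 + 2 \left(-98\right)\right)} = \frac{1}{43 \cdot 3481 + \left(92 - 196\right)} = \frac{1}{149683 - 104} = \frac{1}{149579}$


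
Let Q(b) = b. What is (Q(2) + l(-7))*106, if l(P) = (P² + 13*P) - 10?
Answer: -5300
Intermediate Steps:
l(P) = -10 + P² + 13*P
(Q(2) + l(-7))*106 = (2 + (-10 + (-7)² + 13*(-7)))*106 = (2 + (-10 + 49 - 91))*106 = (2 - 52)*106 = -50*106 = -5300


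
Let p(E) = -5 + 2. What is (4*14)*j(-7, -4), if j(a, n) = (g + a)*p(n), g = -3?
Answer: 1680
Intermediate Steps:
p(E) = -3
j(a, n) = 9 - 3*a (j(a, n) = (-3 + a)*(-3) = 9 - 3*a)
(4*14)*j(-7, -4) = (4*14)*(9 - 3*(-7)) = 56*(9 + 21) = 56*30 = 1680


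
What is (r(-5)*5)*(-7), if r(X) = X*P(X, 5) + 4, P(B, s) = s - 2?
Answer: 385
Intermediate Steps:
P(B, s) = -2 + s
r(X) = 4 + 3*X (r(X) = X*(-2 + 5) + 4 = X*3 + 4 = 3*X + 4 = 4 + 3*X)
(r(-5)*5)*(-7) = ((4 + 3*(-5))*5)*(-7) = ((4 - 15)*5)*(-7) = -11*5*(-7) = -55*(-7) = 385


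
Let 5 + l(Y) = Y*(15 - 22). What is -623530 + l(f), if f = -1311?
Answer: -614358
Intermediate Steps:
l(Y) = -5 - 7*Y (l(Y) = -5 + Y*(15 - 22) = -5 + Y*(-7) = -5 - 7*Y)
-623530 + l(f) = -623530 + (-5 - 7*(-1311)) = -623530 + (-5 + 9177) = -623530 + 9172 = -614358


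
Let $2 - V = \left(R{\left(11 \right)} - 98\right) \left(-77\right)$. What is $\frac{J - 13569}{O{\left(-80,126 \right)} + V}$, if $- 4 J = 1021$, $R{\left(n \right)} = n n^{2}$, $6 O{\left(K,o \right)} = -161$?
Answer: $- \frac{165891}{1138994} \approx -0.14565$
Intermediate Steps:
$O{\left(K,o \right)} = - \frac{161}{6}$ ($O{\left(K,o \right)} = \frac{1}{6} \left(-161\right) = - \frac{161}{6}$)
$R{\left(n \right)} = n^{3}$
$J = - \frac{1021}{4}$ ($J = \left(- \frac{1}{4}\right) 1021 = - \frac{1021}{4} \approx -255.25$)
$V = 94943$ ($V = 2 - \left(11^{3} - 98\right) \left(-77\right) = 2 - \left(1331 - 98\right) \left(-77\right) = 2 - 1233 \left(-77\right) = 2 - -94941 = 2 + 94941 = 94943$)
$\frac{J - 13569}{O{\left(-80,126 \right)} + V} = \frac{- \frac{1021}{4} - 13569}{- \frac{161}{6} + 94943} = - \frac{55297}{4 \cdot \frac{569497}{6}} = \left(- \frac{55297}{4}\right) \frac{6}{569497} = - \frac{165891}{1138994}$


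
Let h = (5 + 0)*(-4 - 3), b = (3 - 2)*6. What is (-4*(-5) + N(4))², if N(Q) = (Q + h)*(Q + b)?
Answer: 84100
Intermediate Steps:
b = 6 (b = 1*6 = 6)
h = -35 (h = 5*(-7) = -35)
N(Q) = (-35 + Q)*(6 + Q) (N(Q) = (Q - 35)*(Q + 6) = (-35 + Q)*(6 + Q))
(-4*(-5) + N(4))² = (-4*(-5) + (-210 + 4² - 29*4))² = (20 + (-210 + 16 - 116))² = (20 - 310)² = (-290)² = 84100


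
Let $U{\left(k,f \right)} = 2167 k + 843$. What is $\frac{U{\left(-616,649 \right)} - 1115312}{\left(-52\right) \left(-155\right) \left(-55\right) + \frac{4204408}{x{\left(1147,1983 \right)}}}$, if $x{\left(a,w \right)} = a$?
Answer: $\frac{2809394127}{504260692} \approx 5.5713$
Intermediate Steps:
$U{\left(k,f \right)} = 843 + 2167 k$
$\frac{U{\left(-616,649 \right)} - 1115312}{\left(-52\right) \left(-155\right) \left(-55\right) + \frac{4204408}{x{\left(1147,1983 \right)}}} = \frac{\left(843 + 2167 \left(-616\right)\right) - 1115312}{\left(-52\right) \left(-155\right) \left(-55\right) + \frac{4204408}{1147}} = \frac{\left(843 - 1334872\right) - 1115312}{8060 \left(-55\right) + 4204408 \cdot \frac{1}{1147}} = \frac{-1334029 - 1115312}{-443300 + \frac{4204408}{1147}} = - \frac{2449341}{- \frac{504260692}{1147}} = \left(-2449341\right) \left(- \frac{1147}{504260692}\right) = \frac{2809394127}{504260692}$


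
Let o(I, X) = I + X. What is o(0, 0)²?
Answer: 0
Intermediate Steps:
o(0, 0)² = (0 + 0)² = 0² = 0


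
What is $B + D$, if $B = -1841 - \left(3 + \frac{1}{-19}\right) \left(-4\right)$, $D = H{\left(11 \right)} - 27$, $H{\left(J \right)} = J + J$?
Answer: $- \frac{34850}{19} \approx -1834.2$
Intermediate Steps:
$H{\left(J \right)} = 2 J$
$D = -5$ ($D = 2 \cdot 11 - 27 = 22 - 27 = -5$)
$B = - \frac{34755}{19}$ ($B = -1841 - \left(3 - \frac{1}{19}\right) \left(-4\right) = -1841 - \frac{56}{19} \left(-4\right) = -1841 - - \frac{224}{19} = -1841 + \frac{224}{19} = - \frac{34755}{19} \approx -1829.2$)
$B + D = - \frac{34755}{19} - 5 = - \frac{34850}{19}$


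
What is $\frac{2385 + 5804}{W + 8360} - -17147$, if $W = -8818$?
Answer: $\frac{7845137}{458} \approx 17129.0$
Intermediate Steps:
$\frac{2385 + 5804}{W + 8360} - -17147 = \frac{2385 + 5804}{-8818 + 8360} - -17147 = \frac{8189}{-458} + 17147 = 8189 \left(- \frac{1}{458}\right) + 17147 = - \frac{8189}{458} + 17147 = \frac{7845137}{458}$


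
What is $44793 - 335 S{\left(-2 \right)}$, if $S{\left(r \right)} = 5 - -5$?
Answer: $41443$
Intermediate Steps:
$S{\left(r \right)} = 10$ ($S{\left(r \right)} = 5 + 5 = 10$)
$44793 - 335 S{\left(-2 \right)} = 44793 - 335 \cdot 10 = 44793 - 3350 = 41443$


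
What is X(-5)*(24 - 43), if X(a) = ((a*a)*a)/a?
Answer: -475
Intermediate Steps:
X(a) = a² (X(a) = (a²*a)/a = a³/a = a²)
X(-5)*(24 - 43) = (-5)²*(24 - 43) = 25*(-19) = -475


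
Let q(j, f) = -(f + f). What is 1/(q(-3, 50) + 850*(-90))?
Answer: -1/76600 ≈ -1.3055e-5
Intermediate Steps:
q(j, f) = -2*f
1/(q(-3, 50) + 850*(-90)) = 1/(-2*50 + 850*(-90)) = 1/(-100 - 76500) = 1/(-76600) = -1/76600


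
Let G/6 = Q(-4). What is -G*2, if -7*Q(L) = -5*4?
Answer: -240/7 ≈ -34.286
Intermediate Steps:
Q(L) = 20/7 (Q(L) = -(-5)*4/7 = -⅐*(-20) = 20/7)
G = 120/7 (G = 6*(20/7) = 120/7 ≈ 17.143)
-G*2 = -1*120/7*2 = -120/7*2 = -240/7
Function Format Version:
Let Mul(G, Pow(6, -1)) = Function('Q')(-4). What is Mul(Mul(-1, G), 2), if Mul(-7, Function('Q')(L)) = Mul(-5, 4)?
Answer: Rational(-240, 7) ≈ -34.286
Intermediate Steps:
Function('Q')(L) = Rational(20, 7) (Function('Q')(L) = Mul(Rational(-1, 7), Mul(-5, 4)) = Mul(Rational(-1, 7), -20) = Rational(20, 7))
G = Rational(120, 7) (G = Mul(6, Rational(20, 7)) = Rational(120, 7) ≈ 17.143)
Mul(Mul(-1, G), 2) = Mul(Mul(-1, Rational(120, 7)), 2) = Mul(Rational(-120, 7), 2) = Rational(-240, 7)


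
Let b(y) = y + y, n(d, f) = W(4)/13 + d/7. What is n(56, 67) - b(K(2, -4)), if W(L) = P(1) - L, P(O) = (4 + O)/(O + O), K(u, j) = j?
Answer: 413/26 ≈ 15.885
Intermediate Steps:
P(O) = (4 + O)/(2*O) (P(O) = (4 + O)/((2*O)) = (4 + O)*(1/(2*O)) = (4 + O)/(2*O))
W(L) = 5/2 - L (W(L) = (½)*(4 + 1)/1 - L = (½)*1*5 - L = 5/2 - L)
n(d, f) = -3/26 + d/7 (n(d, f) = (5/2 - 1*4)/13 + d/7 = (5/2 - 4)*(1/13) + d*(⅐) = -3/2*1/13 + d/7 = -3/26 + d/7)
b(y) = 2*y
n(56, 67) - b(K(2, -4)) = (-3/26 + (⅐)*56) - 2*(-4) = (-3/26 + 8) - 1*(-8) = 205/26 + 8 = 413/26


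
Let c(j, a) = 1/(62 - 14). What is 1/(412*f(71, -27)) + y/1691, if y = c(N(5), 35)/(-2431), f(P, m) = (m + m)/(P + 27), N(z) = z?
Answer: -805721843/182915091216 ≈ -0.0044049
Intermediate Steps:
f(P, m) = 2*m/(27 + P) (f(P, m) = (2*m)/(27 + P) = 2*m/(27 + P))
c(j, a) = 1/48
y = -1/116688 (y = (1/48)/(-2431) = (1/48)*(-1/2431) = -1/116688 ≈ -8.5699e-6)
1/(412*f(71, -27)) + y/1691 = 1/(412*((2*(-27)/(27 + 71)))) - 1/116688/1691 = 1/(412*((2*(-27)/98))) - 1/116688*1/1691 = 1/(412*((2*(-27)*(1/98)))) - 1/197319408 = 1/(412*(-27/49)) - 1/197319408 = (1/412)*(-49/27) - 1/197319408 = -49/11124 - 1/197319408 = -805721843/182915091216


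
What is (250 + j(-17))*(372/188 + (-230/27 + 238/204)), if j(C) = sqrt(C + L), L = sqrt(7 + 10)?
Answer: -1704625/1269 - 13637*I*sqrt(17 - sqrt(17))/2538 ≈ -1343.3 - 19.281*I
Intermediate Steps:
L = sqrt(17) ≈ 4.1231
j(C) = sqrt(C + sqrt(17))
(250 + j(-17))*(372/188 + (-230/27 + 238/204)) = (250 + sqrt(-17 + sqrt(17)))*(372/188 + (-230/27 + 238/204)) = (250 + sqrt(-17 + sqrt(17)))*(372*(1/188) + (-230*1/27 + 238*(1/204))) = (250 + sqrt(-17 + sqrt(17)))*(93/47 + (-230/27 + 7/6)) = (250 + sqrt(-17 + sqrt(17)))*(93/47 - 397/54) = (250 + sqrt(-17 + sqrt(17)))*(-13637/2538) = -1704625/1269 - 13637*sqrt(-17 + sqrt(17))/2538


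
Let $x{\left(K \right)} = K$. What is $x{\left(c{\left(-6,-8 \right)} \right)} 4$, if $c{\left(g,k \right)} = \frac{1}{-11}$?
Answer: $- \frac{4}{11} \approx -0.36364$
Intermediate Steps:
$c{\left(g,k \right)} = - \frac{1}{11}$
$x{\left(c{\left(-6,-8 \right)} \right)} 4 = \left(- \frac{1}{11}\right) 4 = - \frac{4}{11}$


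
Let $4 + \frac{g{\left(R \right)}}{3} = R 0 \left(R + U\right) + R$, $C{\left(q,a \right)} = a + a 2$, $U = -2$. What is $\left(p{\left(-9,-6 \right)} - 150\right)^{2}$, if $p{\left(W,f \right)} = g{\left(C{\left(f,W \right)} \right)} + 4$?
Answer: $57121$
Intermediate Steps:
$C{\left(q,a \right)} = 3 a$ ($C{\left(q,a \right)} = a + 2 a = 3 a$)
$g{\left(R \right)} = -12 + 3 R$ ($g{\left(R \right)} = -12 + 3 \left(R 0 \left(R - 2\right) + R\right) = -12 + 3 \left(R 0 \left(-2 + R\right) + R\right) = -12 + 3 \left(R 0 + R\right) = -12 + 3 \left(0 + R\right) = -12 + 3 R$)
$p{\left(W,f \right)} = -8 + 9 W$ ($p{\left(W,f \right)} = \left(-12 + 3 \cdot 3 W\right) + 4 = \left(-12 + 9 W\right) + 4 = -8 + 9 W$)
$\left(p{\left(-9,-6 \right)} - 150\right)^{2} = \left(\left(-8 + 9 \left(-9\right)\right) - 150\right)^{2} = \left(\left(-8 - 81\right) - 150\right)^{2} = \left(-89 - 150\right)^{2} = \left(-239\right)^{2} = 57121$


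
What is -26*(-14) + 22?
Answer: 386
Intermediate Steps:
-26*(-14) + 22 = 364 + 22 = 386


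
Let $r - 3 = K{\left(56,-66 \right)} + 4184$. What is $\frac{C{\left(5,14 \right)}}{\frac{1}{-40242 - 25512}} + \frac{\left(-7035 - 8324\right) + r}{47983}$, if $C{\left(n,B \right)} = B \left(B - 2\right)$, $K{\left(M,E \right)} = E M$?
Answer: $- \frac{530052477444}{47983} \approx -1.1047 \cdot 10^{7}$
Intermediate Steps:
$r = 491$ ($r = 3 + \left(\left(-66\right) 56 + 4184\right) = 3 + \left(-3696 + 4184\right) = 3 + 488 = 491$)
$C{\left(n,B \right)} = B \left(-2 + B\right)$
$\frac{C{\left(5,14 \right)}}{\frac{1}{-40242 - 25512}} + \frac{\left(-7035 - 8324\right) + r}{47983} = \frac{14 \left(-2 + 14\right)}{\frac{1}{-40242 - 25512}} + \frac{\left(-7035 - 8324\right) + 491}{47983} = \frac{14 \cdot 12}{\frac{1}{-65754}} + \left(-15359 + 491\right) \frac{1}{47983} = \frac{168}{- \frac{1}{65754}} - \frac{14868}{47983} = 168 \left(-65754\right) - \frac{14868}{47983} = -11046672 - \frac{14868}{47983} = - \frac{530052477444}{47983}$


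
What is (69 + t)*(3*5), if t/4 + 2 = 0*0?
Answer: 915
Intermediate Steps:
t = -8 (t = -8 + 4*(0*0) = -8 + 4*0 = -8 + 0 = -8)
(69 + t)*(3*5) = (69 - 8)*(3*5) = 61*15 = 915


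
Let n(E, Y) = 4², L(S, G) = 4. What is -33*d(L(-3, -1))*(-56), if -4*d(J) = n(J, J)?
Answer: -7392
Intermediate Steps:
n(E, Y) = 16
d(J) = -4 (d(J) = -¼*16 = -4)
-33*d(L(-3, -1))*(-56) = -33*(-4)*(-56) = 132*(-56) = -7392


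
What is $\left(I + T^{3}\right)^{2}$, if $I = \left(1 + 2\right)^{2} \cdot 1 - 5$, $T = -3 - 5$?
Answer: $258064$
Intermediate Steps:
$T = -8$ ($T = -3 - 5 = -8$)
$I = 4$ ($I = 3^{2} \cdot 1 - 5 = 9 \cdot 1 - 5 = 9 - 5 = 4$)
$\left(I + T^{3}\right)^{2} = \left(4 + \left(-8\right)^{3}\right)^{2} = \left(4 - 512\right)^{2} = \left(-508\right)^{2} = 258064$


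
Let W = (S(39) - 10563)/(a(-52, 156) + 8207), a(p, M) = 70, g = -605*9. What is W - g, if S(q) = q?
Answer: 15019247/2759 ≈ 5443.7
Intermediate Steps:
g = -5445
W = -3508/2759 (W = (39 - 10563)/(70 + 8207) = -10524/8277 = -10524*1/8277 = -3508/2759 ≈ -1.2715)
W - g = -3508/2759 - 1*(-5445) = -3508/2759 + 5445 = 15019247/2759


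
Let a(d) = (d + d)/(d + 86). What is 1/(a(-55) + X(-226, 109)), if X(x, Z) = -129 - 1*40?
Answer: -31/5349 ≈ -0.0057955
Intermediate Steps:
X(x, Z) = -169 (X(x, Z) = -129 - 40 = -169)
a(d) = 2*d/(86 + d) (a(d) = (2*d)/(86 + d) = 2*d/(86 + d))
1/(a(-55) + X(-226, 109)) = 1/(2*(-55)/(86 - 55) - 169) = 1/(2*(-55)/31 - 169) = 1/(2*(-55)*(1/31) - 169) = 1/(-110/31 - 169) = 1/(-5349/31) = -31/5349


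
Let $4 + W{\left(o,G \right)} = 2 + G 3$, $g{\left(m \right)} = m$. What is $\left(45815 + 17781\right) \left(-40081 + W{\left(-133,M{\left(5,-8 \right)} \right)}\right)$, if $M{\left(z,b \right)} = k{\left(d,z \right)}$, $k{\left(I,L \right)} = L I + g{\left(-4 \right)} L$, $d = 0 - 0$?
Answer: $-2552934228$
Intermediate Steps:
$d = 0$ ($d = 0 + 0 = 0$)
$k{\left(I,L \right)} = - 4 L + I L$ ($k{\left(I,L \right)} = L I - 4 L = I L - 4 L = - 4 L + I L$)
$M{\left(z,b \right)} = - 4 z$ ($M{\left(z,b \right)} = z \left(-4 + 0\right) = z \left(-4\right) = - 4 z$)
$W{\left(o,G \right)} = -2 + 3 G$ ($W{\left(o,G \right)} = -4 + \left(2 + G 3\right) = -4 + \left(2 + 3 G\right) = -2 + 3 G$)
$\left(45815 + 17781\right) \left(-40081 + W{\left(-133,M{\left(5,-8 \right)} \right)}\right) = \left(45815 + 17781\right) \left(-40081 + \left(-2 + 3 \left(\left(-4\right) 5\right)\right)\right) = 63596 \left(-40081 + \left(-2 + 3 \left(-20\right)\right)\right) = 63596 \left(-40081 - 62\right) = 63596 \left(-40143\right) = -2552934228$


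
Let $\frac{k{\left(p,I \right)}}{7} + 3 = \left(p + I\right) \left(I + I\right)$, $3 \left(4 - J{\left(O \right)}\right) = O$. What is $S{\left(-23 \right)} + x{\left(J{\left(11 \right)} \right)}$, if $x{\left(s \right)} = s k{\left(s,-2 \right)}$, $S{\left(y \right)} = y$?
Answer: $- \frac{130}{9} \approx -14.444$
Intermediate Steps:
$J{\left(O \right)} = 4 - \frac{O}{3}$
$k{\left(p,I \right)} = -21 + 14 I \left(I + p\right)$ ($k{\left(p,I \right)} = -21 + 7 \left(p + I\right) \left(I + I\right) = -21 + 7 \left(I + p\right) 2 I = -21 + 7 \cdot 2 I \left(I + p\right) = -21 + 14 I \left(I + p\right)$)
$x{\left(s \right)} = s \left(35 - 28 s\right)$ ($x{\left(s \right)} = s \left(-21 + 14 \left(-2\right)^{2} + 14 \left(-2\right) s\right) = s \left(-21 + 14 \cdot 4 - 28 s\right) = s \left(-21 + 56 - 28 s\right) = s \left(35 - 28 s\right)$)
$S{\left(-23 \right)} + x{\left(J{\left(11 \right)} \right)} = -23 + 7 \left(4 - \frac{11}{3}\right) \left(5 - 4 \left(4 - \frac{11}{3}\right)\right) = -23 + 7 \cdot \frac{1}{3} \left(5 - \frac{4}{3}\right) = -23 + 7 \cdot \frac{1}{3} \cdot \frac{11}{3} = -23 + \frac{77}{9} = - \frac{130}{9}$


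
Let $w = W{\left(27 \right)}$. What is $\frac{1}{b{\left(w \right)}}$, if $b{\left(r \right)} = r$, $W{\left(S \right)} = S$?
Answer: $\frac{1}{27} \approx 0.037037$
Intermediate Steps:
$w = 27$
$\frac{1}{b{\left(w \right)}} = \frac{1}{27}$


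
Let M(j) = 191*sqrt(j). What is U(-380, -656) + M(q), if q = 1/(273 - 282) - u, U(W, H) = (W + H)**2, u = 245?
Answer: 1073296 + 191*I*sqrt(2206)/3 ≈ 1.0733e+6 + 2990.3*I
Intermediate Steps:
U(W, H) = (H + W)**2
q = -2206/9 (q = 1/(273 - 282) - 1*245 = 1/(-9) - 245 = -1/9 - 245 = -2206/9 ≈ -245.11)
U(-380, -656) + M(q) = (-656 - 380)**2 + 191*sqrt(-2206/9) = (-1036)**2 + 191*(I*sqrt(2206)/3) = 1073296 + 191*I*sqrt(2206)/3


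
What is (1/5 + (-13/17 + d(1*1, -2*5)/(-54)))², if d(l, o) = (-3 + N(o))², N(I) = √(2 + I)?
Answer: 5085529/21068100 - 5354*I*√2/20655 ≈ 0.24139 - 0.36658*I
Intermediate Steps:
d(l, o) = (-3 + √(2 + o))²
(1/5 + (-13/17 + d(1*1, -2*5)/(-54)))² = (1/5 + (-13/17 + (-3 + √(2 - 2*5))²/(-54)))² = (⅕ + (-13*1/17 + (-3 + √(2 - 10))²*(-1/54)))² = (⅕ + (-13/17 + (-3 + √(-8))²*(-1/54)))² = (⅕ + (-13/17 + (-3 + 2*I*√2)²*(-1/54)))² = (⅕ + (-13/17 - (-3 + 2*I*√2)²/54))² = (-48/85 - (-3 + 2*I*√2)²/54)²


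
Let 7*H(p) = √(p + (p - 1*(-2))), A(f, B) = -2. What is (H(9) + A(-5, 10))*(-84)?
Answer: 168 - 24*√5 ≈ 114.33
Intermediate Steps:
H(p) = √(2 + 2*p)/7 (H(p) = √(p + (p - 1*(-2)))/7 = √(p + (p + 2))/7 = √(p + (2 + p))/7 = √(2 + 2*p)/7)
(H(9) + A(-5, 10))*(-84) = (√(2 + 2*9)/7 - 2)*(-84) = (√(2 + 18)/7 - 2)*(-84) = (√20/7 - 2)*(-84) = ((2*√5)/7 - 2)*(-84) = (2*√5/7 - 2)*(-84) = (-2 + 2*√5/7)*(-84) = 168 - 24*√5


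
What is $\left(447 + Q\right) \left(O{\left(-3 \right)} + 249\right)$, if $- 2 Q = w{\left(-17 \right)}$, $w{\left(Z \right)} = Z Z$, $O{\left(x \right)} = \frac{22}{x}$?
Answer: $\frac{438625}{6} \approx 73104.0$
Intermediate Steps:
$w{\left(Z \right)} = Z^{2}$
$Q = - \frac{289}{2}$ ($Q = - \frac{\left(-17\right)^{2}}{2} = \left(- \frac{1}{2}\right) 289 = - \frac{289}{2} \approx -144.5$)
$\left(447 + Q\right) \left(O{\left(-3 \right)} + 249\right) = \left(447 - \frac{289}{2}\right) \left(\frac{22}{-3} + 249\right) = \frac{605 \left(22 \left(- \frac{1}{3}\right) + 249\right)}{2} = \frac{605 \left(- \frac{22}{3} + 249\right)}{2} = \frac{605}{2} \cdot \frac{725}{3} = \frac{438625}{6}$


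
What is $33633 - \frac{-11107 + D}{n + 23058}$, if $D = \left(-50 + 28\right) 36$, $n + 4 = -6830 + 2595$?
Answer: $\frac{632951326}{18819} \approx 33634.0$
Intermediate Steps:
$n = -4239$ ($n = -4 + \left(-6830 + 2595\right) = -4 - 4235 = -4239$)
$D = -792$ ($D = \left(-22\right) 36 = -792$)
$33633 - \frac{-11107 + D}{n + 23058} = 33633 - \frac{-11107 - 792}{-4239 + 23058} = 33633 - - \frac{11899}{18819} = 33633 + \frac{11899}{18819} = \frac{632951326}{18819}$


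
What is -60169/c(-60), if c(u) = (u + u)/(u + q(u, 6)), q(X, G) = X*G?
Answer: -421183/2 ≈ -2.1059e+5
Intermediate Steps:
q(X, G) = G*X
c(u) = 2/7 (c(u) = (u + u)/(u + 6*u) = (2*u)/((7*u)) = (2*u)*(1/(7*u)) = 2/7)
-60169/c(-60) = -60169/2/7 = -60169*7/2 = -421183/2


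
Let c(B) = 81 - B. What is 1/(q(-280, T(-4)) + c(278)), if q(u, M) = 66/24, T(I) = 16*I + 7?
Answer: -4/777 ≈ -0.0051480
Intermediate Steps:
T(I) = 7 + 16*I
q(u, M) = 11/4 (q(u, M) = 66*(1/24) = 11/4)
1/(q(-280, T(-4)) + c(278)) = 1/(11/4 + (81 - 1*278)) = 1/(11/4 + (81 - 278)) = 1/(11/4 - 197) = 1/(-777/4) = -4/777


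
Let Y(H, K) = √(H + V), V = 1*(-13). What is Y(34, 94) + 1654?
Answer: 1654 + √21 ≈ 1658.6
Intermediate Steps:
V = -13
Y(H, K) = √(-13 + H) (Y(H, K) = √(H - 13) = √(-13 + H))
Y(34, 94) + 1654 = √(-13 + 34) + 1654 = √21 + 1654 = 1654 + √21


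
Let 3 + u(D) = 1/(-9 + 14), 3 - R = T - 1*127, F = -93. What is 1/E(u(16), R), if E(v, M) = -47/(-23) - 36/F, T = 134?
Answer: 713/1733 ≈ 0.41143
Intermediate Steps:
R = -4 (R = 3 - (134 - 1*127) = 3 - (134 - 127) = 3 - 1*7 = 3 - 7 = -4)
u(D) = -14/5 (u(D) = -3 + 1/(-9 + 14) = -3 + 1/5 = -3 + ⅕ = -14/5)
E(v, M) = 1733/713 (E(v, M) = -47/(-23) - 36/(-93) = -47*(-1/23) - 36*(-1/93) = 47/23 + 12/31 = 1733/713)
1/E(u(16), R) = 1/(1733/713) = 713/1733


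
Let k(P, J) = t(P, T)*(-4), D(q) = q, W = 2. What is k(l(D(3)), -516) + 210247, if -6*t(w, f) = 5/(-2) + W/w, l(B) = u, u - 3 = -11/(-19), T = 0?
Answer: 3574177/17 ≈ 2.1025e+5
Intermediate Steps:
u = 68/19 (u = 3 - 11/(-19) = 3 - 11*(-1/19) = 3 + 11/19 = 68/19 ≈ 3.5789)
l(B) = 68/19
t(w, f) = 5/12 - 1/(3*w) (t(w, f) = -(5/(-2) + 2/w)/6 = -(5*(-½) + 2/w)/6 = -(-5/2 + 2/w)/6 = 5/12 - 1/(3*w))
k(P, J) = -(-4 + 5*P)/(3*P) (k(P, J) = ((-4 + 5*P)/(12*P))*(-4) = -(-4 + 5*P)/(3*P))
k(l(D(3)), -516) + 210247 = (4 - 5*68/19)/(3*(68/19)) + 210247 = (⅓)*(19/68)*(4 - 340/19) + 210247 = (⅓)*(19/68)*(-264/19) + 210247 = -22/17 + 210247 = 3574177/17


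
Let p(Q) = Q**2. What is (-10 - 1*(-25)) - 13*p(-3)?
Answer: -102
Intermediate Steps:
(-10 - 1*(-25)) - 13*p(-3) = (-10 - 1*(-25)) - 13*(-3)**2 = (-10 + 25) - 13*9 = 15 - 117 = -102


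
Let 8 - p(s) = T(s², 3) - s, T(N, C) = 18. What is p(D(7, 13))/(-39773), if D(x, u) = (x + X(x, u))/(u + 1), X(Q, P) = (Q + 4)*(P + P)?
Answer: -153/556822 ≈ -0.00027477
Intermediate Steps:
X(Q, P) = 2*P*(4 + Q) (X(Q, P) = (4 + Q)*(2*P) = 2*P*(4 + Q))
D(x, u) = (x + 2*u*(4 + x))/(1 + u) (D(x, u) = (x + 2*u*(4 + x))/(u + 1) = (x + 2*u*(4 + x))/(1 + u))
p(s) = -10 + s (p(s) = 8 - (18 - s) = 8 + (-18 + s) = -10 + s)
p(D(7, 13))/(-39773) = (-10 + (7 + 2*13*(4 + 7))/(1 + 13))/(-39773) = (-10 + (7 + 2*13*11)/14)*(-1/39773) = (-10 + (7 + 286)/14)*(-1/39773) = (-10 + (1/14)*293)*(-1/39773) = (-10 + 293/14)*(-1/39773) = (153/14)*(-1/39773) = -153/556822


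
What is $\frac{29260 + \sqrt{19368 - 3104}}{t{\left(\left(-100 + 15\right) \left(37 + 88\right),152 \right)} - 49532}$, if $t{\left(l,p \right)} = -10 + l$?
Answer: $- \frac{29260}{60167} - \frac{2 \sqrt{4066}}{60167} \approx -0.48843$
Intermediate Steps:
$\frac{29260 + \sqrt{19368 - 3104}}{t{\left(\left(-100 + 15\right) \left(37 + 88\right),152 \right)} - 49532} = \frac{29260 + \sqrt{19368 - 3104}}{\left(-10 + \left(-100 + 15\right) \left(37 + 88\right)\right) - 49532} = \frac{29260 + \sqrt{16264}}{\left(-10 - 10625\right) - 49532} = \frac{29260 + 2 \sqrt{4066}}{\left(-10 - 10625\right) - 49532} = \frac{29260 + 2 \sqrt{4066}}{-10635 - 49532} = \frac{29260 + 2 \sqrt{4066}}{-60167} = \left(29260 + 2 \sqrt{4066}\right) \left(- \frac{1}{60167}\right) = - \frac{29260}{60167} - \frac{2 \sqrt{4066}}{60167}$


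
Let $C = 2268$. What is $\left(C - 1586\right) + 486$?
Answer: $1168$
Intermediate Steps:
$\left(C - 1586\right) + 486 = \left(2268 - 1586\right) + 486 = 682 + 486 = 1168$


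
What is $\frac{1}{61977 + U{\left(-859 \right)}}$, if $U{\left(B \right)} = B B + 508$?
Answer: $\frac{1}{800366} \approx 1.2494 \cdot 10^{-6}$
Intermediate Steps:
$U{\left(B \right)} = 508 + B^{2}$ ($U{\left(B \right)} = B^{2} + 508 = 508 + B^{2}$)
$\frac{1}{61977 + U{\left(-859 \right)}} = \frac{1}{61977 + \left(508 + \left(-859\right)^{2}\right)} = \frac{1}{61977 + \left(508 + 737881\right)} = \frac{1}{61977 + 738389} = \frac{1}{800366}$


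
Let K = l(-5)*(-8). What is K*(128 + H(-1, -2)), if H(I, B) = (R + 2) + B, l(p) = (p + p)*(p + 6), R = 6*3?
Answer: 11680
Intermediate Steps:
R = 18
l(p) = 2*p*(6 + p) (l(p) = (2*p)*(6 + p) = 2*p*(6 + p))
H(I, B) = 20 + B (H(I, B) = (18 + 2) + B = 20 + B)
K = 80 (K = (2*(-5)*(6 - 5))*(-8) = (2*(-5)*1)*(-8) = -10*(-8) = 80)
K*(128 + H(-1, -2)) = 80*(128 + (20 - 2)) = 80*(128 + 18) = 80*146 = 11680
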